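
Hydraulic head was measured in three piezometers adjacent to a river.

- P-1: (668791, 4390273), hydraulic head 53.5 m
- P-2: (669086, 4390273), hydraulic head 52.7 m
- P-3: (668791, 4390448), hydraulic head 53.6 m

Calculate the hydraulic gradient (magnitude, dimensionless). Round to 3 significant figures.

0.00277

∂h/∂x = (52.7 − 53.5) / (669086 − 668791) = -0.002712
∂h/∂y = (53.6 − 53.5) / (4390448 − 4390273) = +0.0005714
|∇h| = √(-0.002712² + 0.0005714²) = 0.002772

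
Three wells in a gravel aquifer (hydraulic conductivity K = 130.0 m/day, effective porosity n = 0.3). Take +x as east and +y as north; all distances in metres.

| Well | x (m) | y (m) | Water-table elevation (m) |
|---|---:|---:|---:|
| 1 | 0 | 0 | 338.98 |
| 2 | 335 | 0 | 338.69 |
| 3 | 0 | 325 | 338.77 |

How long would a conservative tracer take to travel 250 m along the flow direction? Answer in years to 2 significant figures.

1.5 years

∂h/∂x = (338.69 − 338.98) / (335 − 0) = -0.0008657
∂h/∂y = (338.77 − 338.98) / (325 − 0) = -0.0006462
|∇h| = √(-0.0008657² + -0.0006462²) = 0.00108
Seepage velocity v = K·i/n = 130.0 × 0.00108 / 0.3 = 0.468 m/day.
t = 250 / 0.468 = 534.2 days = 1.46 years.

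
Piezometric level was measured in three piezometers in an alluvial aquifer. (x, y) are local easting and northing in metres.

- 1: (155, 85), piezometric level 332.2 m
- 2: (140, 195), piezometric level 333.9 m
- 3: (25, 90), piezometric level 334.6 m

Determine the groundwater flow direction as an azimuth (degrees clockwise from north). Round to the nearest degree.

Taking 1 as reference: 2−1 = (-15, 110, +1.7); 3−1 = (-130, 5, +2.4).
Solve a·Δx + b·Δy = Δh: det = (-15)·5 − (-130)·110 = 14225.
∂h/∂x = [(+1.7)·5 − (+2.4)·110] / 14225 = -0.01796
∂h/∂y = [(-15)·(+2.4) − (-130)·(+1.7)] / 14225 = +0.01301
Flow direction (−∇h) has components (+0.01796 E, -0.01301 N).
Azimuth = atan2(E, N) = atan2(+0.01796, -0.01301) = 125.9° ≈ 126°.

126°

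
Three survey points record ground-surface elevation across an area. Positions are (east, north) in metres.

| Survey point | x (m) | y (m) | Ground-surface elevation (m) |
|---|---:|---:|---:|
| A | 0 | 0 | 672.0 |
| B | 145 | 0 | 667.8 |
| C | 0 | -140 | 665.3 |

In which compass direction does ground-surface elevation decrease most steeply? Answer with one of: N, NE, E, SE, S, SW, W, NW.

SE

∂z/∂x = (667.8 − 672.0) / (145 − 0) = -0.02897
∂z/∂y = (665.3 − 672.0) / (-140 − 0) = +0.04786
Steepest decrease is along −∇f = (+0.02897 E, -0.04786 N) → southeast.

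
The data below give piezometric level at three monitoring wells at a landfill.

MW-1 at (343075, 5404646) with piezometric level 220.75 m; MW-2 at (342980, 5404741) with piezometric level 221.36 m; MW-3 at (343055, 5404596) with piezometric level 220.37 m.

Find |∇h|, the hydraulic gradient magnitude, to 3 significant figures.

Three-point gradient (reference MW-1): Δ to MW-2 = (-95, 95, +0.61), Δ to MW-3 = (-20, -50, -0.38).
∂h/∂x = +0.0008421, ∂h/∂y = +0.007263 (det = 6650).
|∇h| = √(0.0008421² + 0.007263²) = 0.007312

0.00731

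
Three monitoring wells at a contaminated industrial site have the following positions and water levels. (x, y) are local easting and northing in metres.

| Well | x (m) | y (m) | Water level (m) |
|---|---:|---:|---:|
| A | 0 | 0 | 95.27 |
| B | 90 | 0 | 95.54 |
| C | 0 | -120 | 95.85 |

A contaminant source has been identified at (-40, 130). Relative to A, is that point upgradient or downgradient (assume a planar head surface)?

downgradient

∂h/∂x = (95.54 − 95.27) / (90 − 0) = +0.003000
∂h/∂y = (95.85 − 95.27) / (-120 − 0) = -0.004833
Head at (-40, 130) = 95.27 + (+0.003000)·(-40) + (-0.004833)·(130) = 94.52 m.
That is lower than the 95.27 m at A, so the point is downgradient.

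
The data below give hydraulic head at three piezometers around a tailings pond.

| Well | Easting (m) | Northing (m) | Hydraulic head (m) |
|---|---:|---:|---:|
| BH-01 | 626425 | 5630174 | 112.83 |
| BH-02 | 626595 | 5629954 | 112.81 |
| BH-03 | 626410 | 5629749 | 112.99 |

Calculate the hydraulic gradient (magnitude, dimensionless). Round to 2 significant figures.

Differences from BH-01: to BH-02 (Δx, Δy, Δh) = (170, -220, -0.02); to BH-03 = (-15, -425, +0.16).
Solve a·Δx + b·Δy = Δh: det = 170·(-425) − (-15)·(-220) = -75550.
∂h/∂x = [(-0.02)·(-425) − (+0.16)·(-220)] / -75550 = -0.0005784
∂h/∂y = [170·(+0.16) − (-15)·(-0.02)] / -75550 = -0.0003561
|∇h| = √(-0.0005784² + -0.0003561²) = 0.0006792

0.00068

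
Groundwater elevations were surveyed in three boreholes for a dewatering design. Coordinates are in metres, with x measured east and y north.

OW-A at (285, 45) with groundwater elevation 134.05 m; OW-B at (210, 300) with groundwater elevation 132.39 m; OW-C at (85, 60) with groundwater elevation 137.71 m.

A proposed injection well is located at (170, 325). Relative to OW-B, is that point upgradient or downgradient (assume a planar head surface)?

Taking OW-A as reference: OW-B−OW-A = (-75, 255, -1.66); OW-C−OW-A = (-200, 15, +3.66).
Determinant of the coordinate differences = (-75)·15 − (-200)·255 = 49875.
∂h/∂x = [(-1.66)·15 − (+3.66)·255] / 49875 = -0.01921
∂h/∂y = [(-75)·(+3.66) − (-200)·(-1.66)] / 49875 = -0.01216
Head at (170, 325) = 134.05 + (-0.01921)·(-115) + (-0.01216)·(280) = 132.85 m.
That is higher than the 132.39 m at OW-B, so the point is upgradient.

upgradient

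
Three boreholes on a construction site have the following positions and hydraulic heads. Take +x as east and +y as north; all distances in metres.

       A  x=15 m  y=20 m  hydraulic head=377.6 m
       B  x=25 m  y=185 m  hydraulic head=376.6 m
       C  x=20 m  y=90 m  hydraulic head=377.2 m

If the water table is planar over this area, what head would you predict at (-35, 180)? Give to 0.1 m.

374.7 m

Taking A as reference: B−A = (10, 165, -1.0); C−A = (5, 70, -0.4).
Determinant of the coordinate differences = 10·70 − 5·165 = -125.
∂h/∂x = [(-1.0)·70 − (-0.4)·165] / -125 = +0.03200
∂h/∂y = [10·(-0.4) − 5·(-1.0)] / -125 = -0.008000
h(-35, 180) = 377.6 + (+0.03200)·(-50) + (-0.008000)·(160) = 377.6 -1.600 -1.280 = 374.720 m.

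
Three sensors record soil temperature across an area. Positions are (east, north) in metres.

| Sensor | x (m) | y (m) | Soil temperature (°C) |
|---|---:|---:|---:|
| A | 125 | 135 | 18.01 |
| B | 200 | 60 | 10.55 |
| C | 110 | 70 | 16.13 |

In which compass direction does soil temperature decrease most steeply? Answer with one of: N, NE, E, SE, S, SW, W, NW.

SE

Three-point gradient (reference A): Δ to B = (75, -75, -7.46), Δ to C = (-15, -65, -1.88).
∂T/∂x = -0.05732, ∂T/∂y = +0.04215 (det = -6000).
Steepest decrease is along −∇f = (+0.05732 E, -0.04215 N) → southeast.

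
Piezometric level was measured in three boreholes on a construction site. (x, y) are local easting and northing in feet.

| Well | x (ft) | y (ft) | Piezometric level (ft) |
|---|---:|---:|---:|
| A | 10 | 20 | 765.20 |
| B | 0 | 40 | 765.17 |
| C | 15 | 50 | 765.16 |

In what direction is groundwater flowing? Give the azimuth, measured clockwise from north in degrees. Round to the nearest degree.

Three-point gradient (reference A): Δ to B = (-10, 20, -0.03), Δ to C = (5, 30, -0.04).
∂h/∂x = +0.0002500, ∂h/∂y = -0.001375 (det = -400).
Flow direction (−∇h) has components (-0.0002500 E, +0.001375 N).
Azimuth = atan2(E, N) = atan2(-0.0002500, +0.001375) = 349.7° ≈ 350°.

350°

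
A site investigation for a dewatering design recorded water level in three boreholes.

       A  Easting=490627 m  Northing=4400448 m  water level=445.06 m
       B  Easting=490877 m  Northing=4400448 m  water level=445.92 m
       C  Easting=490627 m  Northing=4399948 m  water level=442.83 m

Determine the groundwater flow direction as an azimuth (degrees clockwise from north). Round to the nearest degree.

218°

∂h/∂x = (445.92 − 445.06) / (490877 − 490627) = +0.003440
∂h/∂y = (442.83 − 445.06) / (4399948 − 4400448) = +0.004460
Flow direction (−∇h) has components (-0.003440 E, -0.004460 N).
Azimuth = atan2(E, N) = atan2(-0.003440, -0.004460) = 217.6° ≈ 218°.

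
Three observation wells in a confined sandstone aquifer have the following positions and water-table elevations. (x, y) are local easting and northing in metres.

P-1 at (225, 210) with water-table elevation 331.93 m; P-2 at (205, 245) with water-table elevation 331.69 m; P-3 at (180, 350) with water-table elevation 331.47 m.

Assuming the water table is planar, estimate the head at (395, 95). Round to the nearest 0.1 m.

334.2 m

With h = a·x + b·y + c and P-1 as origin, the differences give:
  (-20)·a + 35·b = -0.24
  (-45)·a + 140·b = -0.46
Eliminate b (×140 and ×35, subtract): -1225·a = -17.500 → a = ∂h/∂x = +0.01429
Back-substitute: b = ∂h/∂y = +0.001306.
h(395, 95) = 331.93 + (+0.01429)·(170) + (+0.001306)·(-115) = 331.93 +2.429 -0.150 = 334.208 m.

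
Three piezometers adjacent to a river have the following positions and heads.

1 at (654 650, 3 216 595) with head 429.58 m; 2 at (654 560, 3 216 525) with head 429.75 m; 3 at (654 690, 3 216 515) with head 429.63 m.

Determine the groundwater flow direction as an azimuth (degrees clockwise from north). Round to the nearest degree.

042°

Differences from 1: to 2 (Δx, Δy, Δh) = (-90, -70, +0.17); to 3 = (40, -80, +0.05).
Determinant of the coordinate differences = (-90)·(-80) − 40·(-70) = 10000.
∂h/∂x = [(+0.17)·(-80) − (+0.05)·(-70)] / 10000 = -0.001010
∂h/∂y = [(-90)·(+0.05) − 40·(+0.17)] / 10000 = -0.001130
Flow direction (−∇h) has components (+0.001010 E, +0.001130 N).
Azimuth = atan2(E, N) = atan2(+0.001010, +0.001130) = 41.8° ≈ 042°.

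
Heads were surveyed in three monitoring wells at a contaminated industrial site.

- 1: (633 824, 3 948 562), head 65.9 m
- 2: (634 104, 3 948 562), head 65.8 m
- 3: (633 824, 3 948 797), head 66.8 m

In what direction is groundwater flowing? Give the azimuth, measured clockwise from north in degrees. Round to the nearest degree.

∂h/∂x = (65.8 − 65.9) / (634104 − 633824) = -0.0003571
∂h/∂y = (66.8 − 65.9) / (3948797 − 3948562) = +0.003830
Flow direction (−∇h) has components (+0.0003571 E, -0.003830 N).
Azimuth = atan2(E, N) = atan2(+0.0003571, -0.003830) = 174.7° ≈ 175°.

175°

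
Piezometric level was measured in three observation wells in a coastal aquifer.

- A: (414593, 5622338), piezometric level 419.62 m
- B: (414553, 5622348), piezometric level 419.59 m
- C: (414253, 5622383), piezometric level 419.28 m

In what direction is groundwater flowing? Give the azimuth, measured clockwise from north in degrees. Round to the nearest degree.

Taking A as reference: B−A = (-40, 10, -0.03); C−A = (-340, 45, -0.34).
Determinant of the coordinate differences = (-40)·45 − (-340)·10 = 1600.
∂h/∂x = [(-0.03)·45 − (-0.34)·10] / 1600 = +0.001281
∂h/∂y = [(-40)·(-0.34) − (-340)·(-0.03)] / 1600 = +0.002125
Flow direction (−∇h) has components (-0.001281 E, -0.002125 N).
Azimuth = atan2(E, N) = atan2(-0.001281, -0.002125) = 211.1° ≈ 211°.

211°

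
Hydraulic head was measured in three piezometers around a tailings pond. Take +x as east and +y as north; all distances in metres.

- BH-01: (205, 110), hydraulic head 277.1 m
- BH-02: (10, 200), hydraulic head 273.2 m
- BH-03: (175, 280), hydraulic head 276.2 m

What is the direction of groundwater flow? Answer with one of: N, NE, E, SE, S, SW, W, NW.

W

With h = a·x + b·y + c and BH-01 as origin, the differences give:
  (-195)·a + 90·b = -3.9
  (-30)·a + 170·b = -0.9
Eliminate b (×170 and ×90, subtract): -30450·a = -582.00 → a = ∂h/∂x = +0.01911
Back-substitute: b = ∂h/∂y = -0.001921.
Flow = −∇h = (-0.01911 east, +0.001921 north), which points west.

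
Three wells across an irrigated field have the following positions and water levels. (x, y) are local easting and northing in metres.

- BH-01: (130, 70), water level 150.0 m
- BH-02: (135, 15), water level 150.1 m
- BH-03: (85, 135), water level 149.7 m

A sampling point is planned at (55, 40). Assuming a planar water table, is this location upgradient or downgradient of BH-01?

downgradient

Taking BH-01 as reference: BH-02−BH-01 = (5, -55, +0.1); BH-03−BH-01 = (-45, 65, -0.3).
Determinant of the coordinate differences = 5·65 − (-45)·(-55) = -2150.
∂h/∂x = [(+0.1)·65 − (-0.3)·(-55)] / -2150 = +0.004651
∂h/∂y = [5·(-0.3) − (-45)·(+0.1)] / -2150 = -0.001395
Head at (55, 40) = 150.0 + (+0.004651)·(-75) + (-0.001395)·(-30) = 149.69 m.
That is lower than the 150.0 m at BH-01, so the point is downgradient.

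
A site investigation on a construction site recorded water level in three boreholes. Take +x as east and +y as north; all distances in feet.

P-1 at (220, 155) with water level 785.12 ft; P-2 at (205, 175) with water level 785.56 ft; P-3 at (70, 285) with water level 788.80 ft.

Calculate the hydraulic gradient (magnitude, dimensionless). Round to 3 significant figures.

0.0187

Differences from P-1: to P-2 (Δx, Δy, Δh) = (-15, 20, +0.44); to P-3 = (-150, 130, +3.68).
Solve a·Δx + b·Δy = Δh: det = (-15)·130 − (-150)·20 = 1050.
∂h/∂x = [(+0.44)·130 − (+3.68)·20] / 1050 = -0.01562
∂h/∂y = [(-15)·(+3.68) − (-150)·(+0.44)] / 1050 = +0.01029
|∇h| = √(-0.01562² + 0.01029²) = 0.0187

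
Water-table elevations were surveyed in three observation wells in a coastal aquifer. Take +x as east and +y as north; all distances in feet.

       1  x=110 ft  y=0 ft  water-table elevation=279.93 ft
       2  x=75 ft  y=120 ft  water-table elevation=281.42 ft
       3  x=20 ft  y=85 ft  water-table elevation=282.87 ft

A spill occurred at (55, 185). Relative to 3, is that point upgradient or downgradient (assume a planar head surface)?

downgradient

Differences from 1: to 2 (Δx, Δy, Δh) = (-35, 120, +1.49); to 3 = (-90, 85, +2.94).
Determinant of the coordinate differences = (-35)·85 − (-90)·120 = 7825.
∂h/∂x = [(+1.49)·85 − (+2.94)·120] / 7825 = -0.02890
∂h/∂y = [(-35)·(+2.94) − (-90)·(+1.49)] / 7825 = +0.003987
Head at (55, 185) = 279.93 + (-0.02890)·(-55) + (+0.003987)·(185) = 282.26 ft.
That is lower than the 282.87 ft at 3, so the point is downgradient.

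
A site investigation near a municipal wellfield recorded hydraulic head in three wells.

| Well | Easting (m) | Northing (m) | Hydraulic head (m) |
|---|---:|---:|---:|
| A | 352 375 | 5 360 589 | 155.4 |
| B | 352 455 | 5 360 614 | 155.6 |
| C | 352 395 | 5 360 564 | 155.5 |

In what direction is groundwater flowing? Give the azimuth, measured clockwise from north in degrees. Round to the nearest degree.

With h = a·x + b·y + c and A as origin, the differences give:
  80·a + 25·b = +0.2
  20·a + (-25)·b = +0.1
Eliminate b (×(-25) and ×25, subtract): -2500·a = -7.50 → a = ∂h/∂x = +0.003000
Back-substitute: b = ∂h/∂y = -0.001600.
Flow direction (−∇h) has components (-0.003000 E, +0.001600 N).
Azimuth = atan2(E, N) = atan2(-0.003000, +0.001600) = 298.1° ≈ 298°.

298°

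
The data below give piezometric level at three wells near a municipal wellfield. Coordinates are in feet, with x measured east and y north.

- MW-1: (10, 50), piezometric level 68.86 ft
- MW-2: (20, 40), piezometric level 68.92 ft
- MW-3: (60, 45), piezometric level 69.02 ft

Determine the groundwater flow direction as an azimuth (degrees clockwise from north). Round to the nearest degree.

317°

With h = a·x + b·y + c and MW-1 as origin, the differences give:
  10·a + (-10)·b = +0.06
  50·a + (-5)·b = +0.16
Eliminate b (×(-5) and ×(-10), subtract): 450·a = 1.300 → a = ∂h/∂x = +0.002889
Back-substitute: b = ∂h/∂y = -0.003111.
Flow direction (−∇h) has components (-0.002889 E, +0.003111 N).
Azimuth = atan2(E, N) = atan2(-0.002889, +0.003111) = 317.1° ≈ 317°.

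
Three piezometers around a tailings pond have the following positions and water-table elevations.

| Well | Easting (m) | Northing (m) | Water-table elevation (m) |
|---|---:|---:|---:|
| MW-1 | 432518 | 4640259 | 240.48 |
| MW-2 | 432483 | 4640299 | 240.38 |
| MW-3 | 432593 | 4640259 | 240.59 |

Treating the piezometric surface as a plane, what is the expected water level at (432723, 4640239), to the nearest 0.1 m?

Differences from MW-1: to MW-2 (Δx, Δy, Δh) = (-35, 40, -0.10); to MW-3 = (75, 0, +0.11).
Determinant of the coordinate differences = (-35)·0 − 75·40 = -3000.
∂h/∂x = [(-0.10)·0 − (+0.11)·40] / -3000 = +0.001467
∂h/∂y = [(-35)·(+0.11) − 75·(-0.10)] / -3000 = -0.001217
h(432723, 4640239) = 240.48 + (+0.001467)·(205) + (-0.001217)·(-20) = 240.48 +0.301 +0.024 = 240.805 m.

240.8 m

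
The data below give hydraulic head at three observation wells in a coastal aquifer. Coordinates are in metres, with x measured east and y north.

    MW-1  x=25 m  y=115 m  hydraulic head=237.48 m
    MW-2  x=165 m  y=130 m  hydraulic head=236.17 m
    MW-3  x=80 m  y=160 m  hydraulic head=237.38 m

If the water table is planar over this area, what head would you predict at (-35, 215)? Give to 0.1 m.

239.2 m

With h = a·x + b·y + c and MW-1 as origin, the differences give:
  140·a + 15·b = -1.31
  55·a + 45·b = -0.10
Eliminate b (×45 and ×15, subtract): 5475·a = -57.450 → a = ∂h/∂x = -0.01049
Back-substitute: b = ∂h/∂y = +0.01060.
h(-35, 215) = 237.48 + (-0.01049)·(-60) + (+0.01060)·(100) = 237.48 +0.630 +1.060 = 239.170 m.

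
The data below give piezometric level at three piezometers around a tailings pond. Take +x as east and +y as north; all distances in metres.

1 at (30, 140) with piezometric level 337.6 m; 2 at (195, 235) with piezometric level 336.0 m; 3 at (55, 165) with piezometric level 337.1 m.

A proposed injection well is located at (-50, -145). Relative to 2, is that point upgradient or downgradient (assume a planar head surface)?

upgradient

Three-point gradient (reference 1): Δ to 2 = (165, 95, -1.6), Δ to 3 = (25, 25, -0.5).
∂h/∂x = +0.004286, ∂h/∂y = -0.02429 (det = 1750).
Head at (-50, -145) = 337.6 + (+0.004286)·(-80) + (-0.02429)·(-285) = 344.18 m.
That is higher than the 336.0 m at 2, so the point is upgradient.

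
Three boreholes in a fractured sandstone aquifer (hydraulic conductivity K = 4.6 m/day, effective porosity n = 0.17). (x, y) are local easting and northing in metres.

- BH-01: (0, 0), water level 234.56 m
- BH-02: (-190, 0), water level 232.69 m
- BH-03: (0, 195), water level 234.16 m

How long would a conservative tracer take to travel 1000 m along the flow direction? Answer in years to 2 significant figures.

10 years

∂h/∂x = (232.69 − 234.56) / (-190 − 0) = +0.009842
∂h/∂y = (234.16 − 234.56) / (195 − 0) = -0.002051
|∇h| = √(0.009842² + -0.002051²) = 0.01005
Seepage velocity v = K·i/n = 4.6 × 0.01005 / 0.17 = 0.2719 m/day.
t = 1000 / 0.2719 = 3678 days = 10.1 years.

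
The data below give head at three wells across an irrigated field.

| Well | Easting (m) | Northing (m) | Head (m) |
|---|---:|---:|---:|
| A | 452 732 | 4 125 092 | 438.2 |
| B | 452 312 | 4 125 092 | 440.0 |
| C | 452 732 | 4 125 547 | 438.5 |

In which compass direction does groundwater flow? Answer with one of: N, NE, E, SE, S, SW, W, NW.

∂h/∂x = (440.0 − 438.2) / (452312 − 452732) = -0.004286
∂h/∂y = (438.5 − 438.2) / (4125547 − 4125092) = +0.0006593
Flow = −∇h = (+0.004286 east, -0.0006593 north), which points east.

E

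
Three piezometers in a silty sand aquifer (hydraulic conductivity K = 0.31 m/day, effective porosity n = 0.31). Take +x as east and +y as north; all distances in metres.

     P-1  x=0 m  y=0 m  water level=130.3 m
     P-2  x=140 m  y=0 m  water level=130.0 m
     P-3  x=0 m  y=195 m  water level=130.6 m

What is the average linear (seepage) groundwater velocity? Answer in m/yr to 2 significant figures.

0.96 m/yr

∂h/∂x = (130.0 − 130.3) / (140 − 0) = -0.002143
∂h/∂y = (130.6 − 130.3) / (195 − 0) = +0.001538
|∇h| = √(-0.002143² + 0.001538²) = 0.002638
Seepage velocity v = K·i/n = 0.31 × 0.002638 / 0.31 = 0.002638 m/day = 0.9635 m/yr.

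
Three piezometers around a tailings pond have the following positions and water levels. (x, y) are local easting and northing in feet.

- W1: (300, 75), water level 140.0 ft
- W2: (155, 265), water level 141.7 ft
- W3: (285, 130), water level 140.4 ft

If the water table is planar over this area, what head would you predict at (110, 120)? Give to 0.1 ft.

140.9 ft

Taking W1 as reference: W2−W1 = (-145, 190, +1.7); W3−W1 = (-15, 55, +0.4).
Solve a·Δx + b·Δy = Δh: det = (-145)·55 − (-15)·190 = -5125.
∂h/∂x = [(+1.7)·55 − (+0.4)·190] / -5125 = -0.003415
∂h/∂y = [(-145)·(+0.4) − (-15)·(+1.7)] / -5125 = +0.006341
h(110, 120) = 140.0 + (-0.003415)·(-190) + (+0.006341)·(45) = 140.0 +0.649 +0.285 = 140.934 ft.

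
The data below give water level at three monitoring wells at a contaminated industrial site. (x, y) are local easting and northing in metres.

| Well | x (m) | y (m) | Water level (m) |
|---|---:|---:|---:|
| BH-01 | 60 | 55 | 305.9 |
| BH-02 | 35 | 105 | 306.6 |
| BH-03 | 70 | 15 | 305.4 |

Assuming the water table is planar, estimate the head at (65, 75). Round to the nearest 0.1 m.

Differences from BH-01: to BH-02 (Δx, Δy, Δh) = (-25, 50, +0.7); to BH-03 = (10, -40, -0.5).
Determinant of the coordinate differences = (-25)·(-40) − 10·50 = 500.
∂h/∂x = [(+0.7)·(-40) − (-0.5)·50] / 500 = -0.006000
∂h/∂y = [(-25)·(-0.5) − 10·(+0.7)] / 500 = +0.01100
h(65, 75) = 305.9 + (-0.006000)·(5) + (+0.01100)·(20) = 305.9 -0.030 +0.220 = 306.090 m.

306.1 m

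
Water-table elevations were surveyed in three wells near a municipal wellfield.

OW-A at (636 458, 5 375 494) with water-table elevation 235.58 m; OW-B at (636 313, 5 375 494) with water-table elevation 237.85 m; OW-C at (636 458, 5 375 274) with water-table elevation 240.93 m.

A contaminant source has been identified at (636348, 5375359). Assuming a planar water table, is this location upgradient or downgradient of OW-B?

upgradient

∂h/∂x = (237.85 − 235.58) / (636313 − 636458) = -0.01566
∂h/∂y = (240.93 − 235.58) / (5375274 − 5375494) = -0.02432
Head at (636348, 5375359) = 235.58 + (-0.01566)·(-110) + (-0.02432)·(-135) = 240.59 m.
That is higher than the 237.85 m at OW-B, so the point is upgradient.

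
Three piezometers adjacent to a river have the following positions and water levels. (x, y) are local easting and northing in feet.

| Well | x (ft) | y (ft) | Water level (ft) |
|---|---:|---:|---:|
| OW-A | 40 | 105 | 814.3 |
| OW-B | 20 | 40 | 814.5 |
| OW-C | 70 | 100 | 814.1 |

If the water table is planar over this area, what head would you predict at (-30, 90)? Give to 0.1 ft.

Taking OW-A as reference: OW-B−OW-A = (-20, -65, +0.2); OW-C−OW-A = (30, -5, -0.2).
Determinant of the coordinate differences = (-20)·(-5) − 30·(-65) = 2050.
∂h/∂x = [(+0.2)·(-5) − (-0.2)·(-65)] / 2050 = -0.006829
∂h/∂y = [(-20)·(-0.2) − 30·(+0.2)] / 2050 = -0.0009756
h(-30, 90) = 814.3 + (-0.006829)·(-70) + (-0.0009756)·(-15) = 814.3 +0.478 +0.015 = 814.793 ft.

814.8 ft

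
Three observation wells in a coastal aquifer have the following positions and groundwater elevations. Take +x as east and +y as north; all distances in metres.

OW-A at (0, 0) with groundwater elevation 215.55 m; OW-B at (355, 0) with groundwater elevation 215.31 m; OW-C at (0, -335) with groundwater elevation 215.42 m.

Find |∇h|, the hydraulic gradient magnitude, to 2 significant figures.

0.00078

∂h/∂x = (215.31 − 215.55) / (355 − 0) = -0.0006761
∂h/∂y = (215.42 − 215.55) / (-335 − 0) = +0.0003881
|∇h| = √(-0.0006761² + 0.0003881²) = 0.0007796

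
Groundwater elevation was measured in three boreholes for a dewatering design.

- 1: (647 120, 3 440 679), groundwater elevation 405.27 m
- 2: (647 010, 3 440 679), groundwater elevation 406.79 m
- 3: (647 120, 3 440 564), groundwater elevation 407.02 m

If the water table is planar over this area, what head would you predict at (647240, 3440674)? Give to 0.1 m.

403.7 m

∂h/∂x = (406.79 − 405.27) / (647010 − 647120) = -0.01382
∂h/∂y = (407.02 − 405.27) / (3440564 − 3440679) = -0.01522
h(647240, 3440674) = 405.27 + (-0.01382)·(120) + (-0.01522)·(-5) = 405.27 -1.658 +0.076 = 403.688 m.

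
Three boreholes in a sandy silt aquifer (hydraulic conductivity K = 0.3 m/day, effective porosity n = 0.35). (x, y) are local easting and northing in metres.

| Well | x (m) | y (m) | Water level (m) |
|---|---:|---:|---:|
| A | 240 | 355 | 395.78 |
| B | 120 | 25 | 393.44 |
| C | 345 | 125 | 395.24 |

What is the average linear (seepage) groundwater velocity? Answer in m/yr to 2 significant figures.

2.4 m/yr

Taking A as reference: B−A = (-120, -330, -2.34); C−A = (105, -230, -0.54).
Determinant of the coordinate differences = (-120)·(-230) − 105·(-330) = 62250.
∂h/∂x = [(-2.34)·(-230) − (-0.54)·(-330)] / 62250 = +0.005783
∂h/∂y = [(-120)·(-0.54) − 105·(-2.34)] / 62250 = +0.004988
|∇h| = √(0.005783² + 0.004988²) = 0.007637
Seepage velocity v = K·i/n = 0.3 × 0.007637 / 0.35 = 0.006546 m/day = 2.391 m/yr.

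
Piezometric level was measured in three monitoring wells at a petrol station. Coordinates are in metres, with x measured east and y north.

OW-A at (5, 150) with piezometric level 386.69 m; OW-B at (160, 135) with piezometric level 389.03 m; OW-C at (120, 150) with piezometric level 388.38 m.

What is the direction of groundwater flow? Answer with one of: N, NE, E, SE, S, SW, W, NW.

W

Taking OW-A as reference: OW-B−OW-A = (155, -15, +2.34); OW-C−OW-A = (115, 0, +1.69).
Determinant of the coordinate differences = 155·0 − 115·(-15) = 1725.
∂h/∂x = [(+2.34)·0 − (+1.69)·(-15)] / 1725 = +0.01470
∂h/∂y = [155·(+1.69) − 115·(+2.34)] / 1725 = -0.004145
Flow = −∇h = (-0.01470 east, +0.004145 north), which points west.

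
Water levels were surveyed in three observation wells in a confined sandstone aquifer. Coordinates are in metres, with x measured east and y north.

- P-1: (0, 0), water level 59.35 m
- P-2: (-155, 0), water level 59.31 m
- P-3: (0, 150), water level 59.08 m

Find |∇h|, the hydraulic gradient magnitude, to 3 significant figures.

∂h/∂x = (59.31 − 59.35) / (-155 − 0) = +0.0002581
∂h/∂y = (59.08 − 59.35) / (150 − 0) = -0.001800
|∇h| = √(0.0002581² + -0.001800²) = 0.001818

0.00182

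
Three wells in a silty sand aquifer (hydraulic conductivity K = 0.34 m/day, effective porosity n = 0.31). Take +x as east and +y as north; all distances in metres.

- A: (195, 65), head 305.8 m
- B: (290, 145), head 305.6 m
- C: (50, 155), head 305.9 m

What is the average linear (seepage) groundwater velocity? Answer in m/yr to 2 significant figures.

Taking A as reference: B−A = (95, 80, -0.2); C−A = (-145, 90, +0.1).
Solve a·Δx + b·Δy = Δh: det = 95·90 − (-145)·80 = 20150.
∂h/∂x = [(-0.2)·90 − (+0.1)·80] / 20150 = -0.001290
∂h/∂y = [95·(+0.1) − (-145)·(-0.2)] / 20150 = -0.0009677
|∇h| = √(-0.001290² + -0.0009677²) = 0.001613
Seepage velocity v = K·i/n = 0.34 × 0.001613 / 0.31 = 0.001769 m/day = 0.6461 m/yr.

0.65 m/yr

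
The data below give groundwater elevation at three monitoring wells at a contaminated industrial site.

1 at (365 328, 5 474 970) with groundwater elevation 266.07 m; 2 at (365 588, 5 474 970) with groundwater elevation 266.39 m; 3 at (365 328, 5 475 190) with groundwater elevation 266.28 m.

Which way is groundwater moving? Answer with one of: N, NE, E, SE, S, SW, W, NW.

∂h/∂x = (266.39 − 266.07) / (365588 − 365328) = +0.001231
∂h/∂y = (266.28 − 266.07) / (5475190 − 5474970) = +0.0009545
Flow = −∇h = (-0.001231 east, -0.0009545 north), which points southwest.

SW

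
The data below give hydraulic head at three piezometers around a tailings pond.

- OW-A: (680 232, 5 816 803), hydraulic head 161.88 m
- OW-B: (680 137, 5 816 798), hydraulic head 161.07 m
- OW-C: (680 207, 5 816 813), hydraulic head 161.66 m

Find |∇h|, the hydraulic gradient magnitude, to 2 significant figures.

Taking OW-A as reference: OW-B−OW-A = (-95, -5, -0.81); OW-C−OW-A = (-25, 10, -0.22).
Solve a·Δx + b·Δy = Δh: det = (-95)·10 − (-25)·(-5) = -1075.
∂h/∂x = [(-0.81)·10 − (-0.22)·(-5)] / -1075 = +0.008558
∂h/∂y = [(-95)·(-0.22) − (-25)·(-0.81)] / -1075 = -0.0006047
|∇h| = √(0.008558² + -0.0006047²) = 0.008579

0.0086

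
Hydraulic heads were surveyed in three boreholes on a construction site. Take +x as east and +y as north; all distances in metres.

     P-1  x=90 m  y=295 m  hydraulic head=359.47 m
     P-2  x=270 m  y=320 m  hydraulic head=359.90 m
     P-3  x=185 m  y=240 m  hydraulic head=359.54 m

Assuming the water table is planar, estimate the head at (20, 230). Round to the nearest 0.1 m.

With h = a·x + b·y + c and P-1 as origin, the differences give:
  180·a + 25·b = +0.43
  95·a + (-55)·b = +0.07
Eliminate b (×(-55) and ×25, subtract): -12275·a = -25.400 → a = ∂h/∂x = +0.002069
Back-substitute: b = ∂h/∂y = +0.002301.
h(20, 230) = 359.47 + (+0.002069)·(-70) + (+0.002301)·(-65) = 359.47 -0.145 -0.150 = 359.176 m.

359.2 m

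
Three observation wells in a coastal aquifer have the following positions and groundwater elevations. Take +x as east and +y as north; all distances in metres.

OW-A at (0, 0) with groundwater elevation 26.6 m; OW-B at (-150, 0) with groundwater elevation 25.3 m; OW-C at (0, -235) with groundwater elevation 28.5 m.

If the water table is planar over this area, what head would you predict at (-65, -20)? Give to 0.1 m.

26.2 m

∂h/∂x = (25.3 − 26.6) / (-150 − 0) = +0.008667
∂h/∂y = (28.5 − 26.6) / (-235 − 0) = -0.008085
h(-65, -20) = 26.6 + (+0.008667)·(-65) + (-0.008085)·(-20) = 26.6 -0.563 +0.162 = 26.198 m.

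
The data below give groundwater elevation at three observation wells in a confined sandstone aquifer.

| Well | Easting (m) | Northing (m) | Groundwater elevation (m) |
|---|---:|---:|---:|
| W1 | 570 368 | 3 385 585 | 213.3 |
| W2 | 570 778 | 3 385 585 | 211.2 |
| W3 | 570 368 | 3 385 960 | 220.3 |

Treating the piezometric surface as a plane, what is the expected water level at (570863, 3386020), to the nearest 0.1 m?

∂h/∂x = (211.2 − 213.3) / (570778 − 570368) = -0.005122
∂h/∂y = (220.3 − 213.3) / (3385960 − 3385585) = +0.01867
h(570863, 3386020) = 213.3 + (-0.005122)·(495) + (+0.01867)·(435) = 213.3 -2.535 +8.120 = 218.885 m.

218.9 m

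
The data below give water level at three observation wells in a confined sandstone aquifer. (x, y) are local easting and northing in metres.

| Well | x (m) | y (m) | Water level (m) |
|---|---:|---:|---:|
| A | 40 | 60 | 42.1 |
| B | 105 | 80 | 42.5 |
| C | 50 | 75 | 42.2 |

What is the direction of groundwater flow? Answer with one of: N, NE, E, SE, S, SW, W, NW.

Differences from A: to B (Δx, Δy, Δh) = (65, 20, +0.4); to C = (10, 15, +0.1).
Determinant of the coordinate differences = 65·15 − 10·20 = 775.
∂h/∂x = [(+0.4)·15 − (+0.1)·20] / 775 = +0.005161
∂h/∂y = [65·(+0.1) − 10·(+0.4)] / 775 = +0.003226
Flow = −∇h = (-0.005161 east, -0.003226 north), which points southwest.

SW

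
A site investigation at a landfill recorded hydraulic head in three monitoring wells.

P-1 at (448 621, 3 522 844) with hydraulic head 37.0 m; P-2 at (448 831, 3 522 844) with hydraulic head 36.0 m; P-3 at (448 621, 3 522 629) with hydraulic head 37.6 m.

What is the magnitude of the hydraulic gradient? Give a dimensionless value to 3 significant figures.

∂h/∂x = (36.0 − 37.0) / (448831 − 448621) = -0.004762
∂h/∂y = (37.6 − 37.0) / (3522629 − 3522844) = -0.002791
|∇h| = √(-0.004762² + -0.002791²) = 0.00552

0.00552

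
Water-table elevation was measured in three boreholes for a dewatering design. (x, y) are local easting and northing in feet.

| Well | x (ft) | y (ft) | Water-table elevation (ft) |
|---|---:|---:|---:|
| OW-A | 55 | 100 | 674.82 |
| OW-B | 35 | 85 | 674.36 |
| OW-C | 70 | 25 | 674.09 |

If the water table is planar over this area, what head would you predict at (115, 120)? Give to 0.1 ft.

With h = a·x + b·y + c and OW-A as origin, the differences give:
  (-20)·a + (-15)·b = -0.46
  15·a + (-75)·b = -0.73
Eliminate b (×(-75) and ×(-15), subtract): 1725·a = 23.550 → a = ∂h/∂x = +0.01365
Back-substitute: b = ∂h/∂y = +0.01246.
h(115, 120) = 674.82 + (+0.01365)·(60) + (+0.01246)·(20) = 674.82 +0.819 +0.249 = 675.888 ft.

675.9 ft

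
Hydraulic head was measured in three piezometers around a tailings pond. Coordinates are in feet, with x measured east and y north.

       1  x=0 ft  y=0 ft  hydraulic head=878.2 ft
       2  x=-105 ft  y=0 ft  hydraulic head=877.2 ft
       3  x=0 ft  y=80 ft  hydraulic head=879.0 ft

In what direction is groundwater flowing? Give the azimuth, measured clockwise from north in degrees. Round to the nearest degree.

224°

∂h/∂x = (877.2 − 878.2) / (-105 − 0) = +0.009524
∂h/∂y = (879.0 − 878.2) / (80 − 0) = +0.010000
Flow direction (−∇h) has components (-0.009524 E, -0.010000 N).
Azimuth = atan2(E, N) = atan2(-0.009524, -0.010000) = 223.6° ≈ 224°.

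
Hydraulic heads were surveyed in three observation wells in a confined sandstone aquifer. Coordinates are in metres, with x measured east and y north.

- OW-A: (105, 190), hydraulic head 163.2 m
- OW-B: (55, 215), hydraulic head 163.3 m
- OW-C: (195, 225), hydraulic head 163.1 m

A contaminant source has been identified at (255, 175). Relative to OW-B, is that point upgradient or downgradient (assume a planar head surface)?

Differences from OW-A: to OW-B (Δx, Δy, Δh) = (-50, 25, +0.1); to OW-C = (90, 35, -0.1).
Solve a·Δx + b·Δy = Δh: det = (-50)·35 − 90·25 = -4000.
∂h/∂x = [(+0.1)·35 − (-0.1)·25] / -4000 = -0.001500
∂h/∂y = [(-50)·(-0.1) − 90·(+0.1)] / -4000 = +0.001000
Head at (255, 175) = 163.2 + (-0.001500)·(150) + (+0.001000)·(-15) = 162.96 m.
That is lower than the 163.3 m at OW-B, so the point is downgradient.

downgradient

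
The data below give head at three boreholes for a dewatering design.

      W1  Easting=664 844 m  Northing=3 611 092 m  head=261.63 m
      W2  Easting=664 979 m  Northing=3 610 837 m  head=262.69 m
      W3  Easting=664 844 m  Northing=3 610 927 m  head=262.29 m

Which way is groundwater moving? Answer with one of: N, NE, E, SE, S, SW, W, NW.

With h = a·x + b·y + c and W1 as origin, the differences give:
  135·a + (-255)·b = +1.06
  0·a + (-165)·b = +0.66
Eliminate b (×(-165) and ×(-255), subtract): -22275·a = -6.600 → a = ∂h/∂x = +0.0002963
Back-substitute: b = ∂h/∂y = -0.004000.
Flow = −∇h = (-0.0002963 east, +0.004000 north), which points north.

N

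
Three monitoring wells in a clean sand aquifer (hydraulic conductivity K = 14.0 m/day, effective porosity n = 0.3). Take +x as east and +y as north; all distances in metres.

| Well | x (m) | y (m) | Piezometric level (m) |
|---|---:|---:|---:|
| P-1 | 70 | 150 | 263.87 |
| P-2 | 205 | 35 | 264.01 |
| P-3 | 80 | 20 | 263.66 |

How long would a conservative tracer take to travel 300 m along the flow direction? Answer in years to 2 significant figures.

Differences from P-1: to P-2 (Δx, Δy, Δh) = (135, -115, +0.14); to P-3 = (10, -130, -0.21).
Determinant of the coordinate differences = 135·(-130) − 10·(-115) = -16400.
∂h/∂x = [(+0.14)·(-130) − (-0.21)·(-115)] / -16400 = +0.002582
∂h/∂y = [135·(-0.21) − 10·(+0.14)] / -16400 = +0.001814
|∇h| = √(0.002582² + 0.001814²) = 0.003156
Seepage velocity v = K·i/n = 14.0 × 0.003156 / 0.3 = 0.1473 m/day.
t = 300 / 0.1473 = 2037 days = 5.58 years.

5.6 years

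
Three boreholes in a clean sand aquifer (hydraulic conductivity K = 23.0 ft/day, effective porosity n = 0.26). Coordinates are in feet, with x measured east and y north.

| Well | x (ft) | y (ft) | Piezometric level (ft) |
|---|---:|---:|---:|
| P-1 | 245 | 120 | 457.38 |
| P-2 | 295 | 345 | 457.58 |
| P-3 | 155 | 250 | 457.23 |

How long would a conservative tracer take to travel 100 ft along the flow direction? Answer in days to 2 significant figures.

Differences from P-1: to P-2 (Δx, Δy, Δh) = (50, 225, +0.20); to P-3 = (-90, 130, -0.15).
Determinant of the coordinate differences = 50·130 − (-90)·225 = 26750.
∂h/∂x = [(+0.20)·130 − (-0.15)·225] / 26750 = +0.002234
∂h/∂y = [50·(-0.15) − (-90)·(+0.20)] / 26750 = +0.0003925
|∇h| = √(0.002234² + 0.0003925²) = 0.002268
Seepage velocity v = K·i/n = 23.0 × 0.002268 / 0.26 = 0.2006 ft/day.
t = 100 / 0.2006 = 498.5 days.

500 days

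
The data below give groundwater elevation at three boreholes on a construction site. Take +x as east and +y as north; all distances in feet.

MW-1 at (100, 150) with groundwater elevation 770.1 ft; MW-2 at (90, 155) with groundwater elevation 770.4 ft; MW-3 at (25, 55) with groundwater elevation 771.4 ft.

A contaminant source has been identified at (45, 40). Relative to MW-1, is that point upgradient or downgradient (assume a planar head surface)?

upgradient

Differences from MW-1: to MW-2 (Δx, Δy, Δh) = (-10, 5, +0.3); to MW-3 = (-75, -95, +1.3).
Determinant of the coordinate differences = (-10)·(-95) − (-75)·5 = 1325.
∂h/∂x = [(+0.3)·(-95) − (+1.3)·5] / 1325 = -0.02642
∂h/∂y = [(-10)·(+1.3) − (-75)·(+0.3)] / 1325 = +0.007170
Head at (45, 40) = 770.1 + (-0.02642)·(-55) + (+0.007170)·(-110) = 770.76 ft.
That is higher than the 770.1 ft at MW-1, so the point is upgradient.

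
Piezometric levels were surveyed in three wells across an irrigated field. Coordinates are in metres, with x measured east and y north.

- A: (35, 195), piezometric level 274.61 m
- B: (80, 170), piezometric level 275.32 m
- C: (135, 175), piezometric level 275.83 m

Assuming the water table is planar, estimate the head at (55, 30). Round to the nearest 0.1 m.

276.5 m

Taking A as reference: B−A = (45, -25, +0.71); C−A = (100, -20, +1.22).
Determinant of the coordinate differences = 45·(-20) − 100·(-25) = 1600.
∂h/∂x = [(+0.71)·(-20) − (+1.22)·(-25)] / 1600 = +0.01019
∂h/∂y = [45·(+1.22) − 100·(+0.71)] / 1600 = -0.01006
h(55, 30) = 274.61 + (+0.01019)·(20) + (-0.01006)·(-165) = 274.61 +0.204 +1.660 = 276.474 m.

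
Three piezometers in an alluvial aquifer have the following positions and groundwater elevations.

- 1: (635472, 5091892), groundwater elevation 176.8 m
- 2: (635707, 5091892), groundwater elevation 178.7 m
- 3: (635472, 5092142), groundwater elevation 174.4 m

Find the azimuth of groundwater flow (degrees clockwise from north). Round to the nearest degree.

∂h/∂x = (178.7 − 176.8) / (635707 − 635472) = +0.008085
∂h/∂y = (174.4 − 176.8) / (5092142 − 5091892) = -0.009600
Flow direction (−∇h) has components (-0.008085 E, +0.009600 N).
Azimuth = atan2(E, N) = atan2(-0.008085, +0.009600) = 319.9° ≈ 320°.

320°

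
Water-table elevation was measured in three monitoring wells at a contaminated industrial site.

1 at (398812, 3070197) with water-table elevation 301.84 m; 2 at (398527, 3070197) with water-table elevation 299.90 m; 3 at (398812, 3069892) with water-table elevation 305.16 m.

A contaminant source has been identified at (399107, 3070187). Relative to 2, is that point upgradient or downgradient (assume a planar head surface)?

upgradient

∂h/∂x = (299.90 − 301.84) / (398527 − 398812) = +0.006807
∂h/∂y = (305.16 − 301.84) / (3069892 − 3070197) = -0.01089
Head at (399107, 3070187) = 301.84 + (+0.006807)·(295) + (-0.01089)·(-10) = 303.96 m.
That is higher than the 299.90 m at 2, so the point is upgradient.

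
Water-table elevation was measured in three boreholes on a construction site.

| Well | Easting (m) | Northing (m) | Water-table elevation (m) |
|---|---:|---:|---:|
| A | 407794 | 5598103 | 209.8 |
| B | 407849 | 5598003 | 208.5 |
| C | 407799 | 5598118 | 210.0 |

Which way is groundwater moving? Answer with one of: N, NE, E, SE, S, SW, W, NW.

S

Taking A as reference: B−A = (55, -100, -1.3); C−A = (5, 15, +0.2).
Solve a·Δx + b·Δy = Δh: det = 55·15 − 5·(-100) = 1325.
∂h/∂x = [(-1.3)·15 − (+0.2)·(-100)] / 1325 = +0.0003774
∂h/∂y = [55·(+0.2) − 5·(-1.3)] / 1325 = +0.01321
Flow = −∇h = (-0.0003774 east, -0.01321 north), which points south.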